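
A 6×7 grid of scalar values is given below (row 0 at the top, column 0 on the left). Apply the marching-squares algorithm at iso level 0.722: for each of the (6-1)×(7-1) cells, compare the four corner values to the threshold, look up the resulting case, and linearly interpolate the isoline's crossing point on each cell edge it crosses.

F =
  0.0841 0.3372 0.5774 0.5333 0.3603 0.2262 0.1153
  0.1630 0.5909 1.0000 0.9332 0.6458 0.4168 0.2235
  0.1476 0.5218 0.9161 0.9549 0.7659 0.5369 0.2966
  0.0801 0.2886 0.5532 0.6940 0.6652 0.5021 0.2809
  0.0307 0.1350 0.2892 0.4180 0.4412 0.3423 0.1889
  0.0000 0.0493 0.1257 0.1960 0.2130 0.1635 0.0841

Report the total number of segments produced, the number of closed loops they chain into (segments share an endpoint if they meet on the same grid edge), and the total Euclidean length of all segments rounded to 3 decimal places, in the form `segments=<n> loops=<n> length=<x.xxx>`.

segments=10 loops=1 length=8.342

cell (0,1): code 0100 → (0.342,2.000)–(1.000,1.320)
cell (0,2): code 1100 → (0.472,3.000)–(0.342,2.000)
cell (0,3): code 1000 → (1.000,3.735)–(0.472,3.000)
cell (1,1): code 0110 → (1.000,1.320)–(2.000,1.508)
cell (1,3): code 1101 → (1.634,4.000)–(1.000,3.735)
cell (1,4): code 1000 → (2.000,4.192)–(1.634,4.000)
cell (2,1): code 0010 → (2.000,1.508)–(2.535,2.000)
cell (2,2): code 0011 → (2.535,2.000)–(2.893,3.000)
cell (2,3): code 0011 → (2.893,3.000)–(2.436,4.000)
cell (2,4): code 0001 → (2.436,4.000)–(2.000,4.192)
total: 10 segments, chained into 1 closed loop(s), length Σ = 8.341500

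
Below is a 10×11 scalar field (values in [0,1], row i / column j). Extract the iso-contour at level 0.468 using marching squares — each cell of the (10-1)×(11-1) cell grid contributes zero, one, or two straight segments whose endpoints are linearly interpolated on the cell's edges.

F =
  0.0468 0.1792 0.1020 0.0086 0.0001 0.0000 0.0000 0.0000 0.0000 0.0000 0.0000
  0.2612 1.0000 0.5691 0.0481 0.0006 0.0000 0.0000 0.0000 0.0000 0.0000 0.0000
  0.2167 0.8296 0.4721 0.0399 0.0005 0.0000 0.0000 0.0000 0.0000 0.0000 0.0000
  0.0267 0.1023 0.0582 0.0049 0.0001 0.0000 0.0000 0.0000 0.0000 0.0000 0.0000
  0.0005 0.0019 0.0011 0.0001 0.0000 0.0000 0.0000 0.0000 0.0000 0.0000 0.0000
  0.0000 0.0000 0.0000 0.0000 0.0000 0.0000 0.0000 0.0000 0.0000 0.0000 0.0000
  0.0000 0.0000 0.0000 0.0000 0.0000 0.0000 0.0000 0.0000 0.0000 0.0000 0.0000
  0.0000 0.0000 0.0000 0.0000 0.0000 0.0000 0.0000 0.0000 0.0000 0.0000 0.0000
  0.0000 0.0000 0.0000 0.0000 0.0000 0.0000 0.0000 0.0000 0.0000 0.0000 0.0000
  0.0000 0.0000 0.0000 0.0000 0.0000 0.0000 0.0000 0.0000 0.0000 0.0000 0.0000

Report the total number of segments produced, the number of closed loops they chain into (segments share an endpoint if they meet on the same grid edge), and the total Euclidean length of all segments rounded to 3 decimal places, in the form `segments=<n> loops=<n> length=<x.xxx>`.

segments=8 loops=1 length=6.272

cell (0,0): code 0100 → (0.352,1.000)–(1.000,0.280)
cell (0,1): code 1100 → (0.784,2.000)–(0.352,1.000)
cell (0,2): code 1000 → (1.000,2.194)–(0.784,2.000)
cell (1,0): code 0110 → (1.000,0.280)–(2.000,0.410)
cell (1,2): code 1001 → (2.000,2.009)–(1.000,2.194)
cell (2,0): code 0010 → (2.000,0.410)–(2.497,1.000)
cell (2,1): code 0011 → (2.497,1.000)–(2.010,2.000)
cell (2,2): code 0001 → (2.010,2.000)–(2.000,2.009)
total: 8 segments, chained into 1 closed loop(s), length Σ = 6.271694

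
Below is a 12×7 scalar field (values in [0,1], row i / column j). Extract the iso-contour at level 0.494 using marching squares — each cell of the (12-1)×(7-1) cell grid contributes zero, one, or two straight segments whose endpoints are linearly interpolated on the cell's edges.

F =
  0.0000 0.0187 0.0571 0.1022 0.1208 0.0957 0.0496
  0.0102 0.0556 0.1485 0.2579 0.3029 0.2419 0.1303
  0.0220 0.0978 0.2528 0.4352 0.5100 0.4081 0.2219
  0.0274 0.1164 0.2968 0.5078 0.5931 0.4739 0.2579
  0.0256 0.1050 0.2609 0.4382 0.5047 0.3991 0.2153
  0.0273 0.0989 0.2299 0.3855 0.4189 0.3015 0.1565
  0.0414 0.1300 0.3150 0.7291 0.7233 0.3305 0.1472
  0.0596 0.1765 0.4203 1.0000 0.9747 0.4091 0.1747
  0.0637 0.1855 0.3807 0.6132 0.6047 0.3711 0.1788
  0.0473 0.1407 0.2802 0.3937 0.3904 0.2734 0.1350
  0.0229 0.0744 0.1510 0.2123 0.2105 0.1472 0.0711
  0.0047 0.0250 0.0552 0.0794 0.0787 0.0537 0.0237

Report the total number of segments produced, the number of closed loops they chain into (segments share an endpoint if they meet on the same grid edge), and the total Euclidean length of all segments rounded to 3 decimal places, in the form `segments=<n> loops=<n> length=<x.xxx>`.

segments=20 loops=2 length=15.414

cell (1,3): code 0100 → (1.923,4.000)–(2.000,3.786)
cell (1,4): code 1000 → (2.000,4.157)–(1.923,4.000)
cell (2,2): code 0100 → (2.810,3.000)–(3.000,2.935)
cell (2,3): code 1110 → (2.000,3.786)–(2.810,3.000)
cell (2,4): code 1001 → (3.000,4.831)–(2.000,4.157)
cell (3,2): code 0010 → (3.000,2.935)–(3.198,3.000)
cell (3,3): code 0111 → (3.198,3.000)–(4.000,3.839)
cell (3,4): code 1001 → (4.000,4.101)–(3.000,4.831)
cell (4,3): code 0010 → (4.000,3.839)–(4.125,4.000)
cell (4,4): code 0001 → (4.125,4.000)–(4.000,4.101)
cell (5,2): code 0100 → (5.316,3.000)–(6.000,2.432)
cell (5,3): code 1100 → (5.247,4.000)–(5.316,3.000)
cell (5,4): code 1000 → (6.000,4.584)–(5.247,4.000)
cell (6,2): code 0110 → (6.000,2.432)–(7.000,2.127)
cell (6,4): code 1001 → (7.000,4.850)–(6.000,4.584)
cell (7,2): code 0110 → (7.000,2.127)–(8.000,2.487)
cell (7,4): code 1001 → (8.000,4.474)–(7.000,4.850)
cell (8,2): code 0010 → (8.000,2.487)–(8.543,3.000)
cell (8,3): code 0011 → (8.543,3.000)–(8.517,4.000)
cell (8,4): code 0001 → (8.517,4.000)–(8.000,4.474)
total: 20 segments, chained into 2 closed loop(s), length Σ = 15.414194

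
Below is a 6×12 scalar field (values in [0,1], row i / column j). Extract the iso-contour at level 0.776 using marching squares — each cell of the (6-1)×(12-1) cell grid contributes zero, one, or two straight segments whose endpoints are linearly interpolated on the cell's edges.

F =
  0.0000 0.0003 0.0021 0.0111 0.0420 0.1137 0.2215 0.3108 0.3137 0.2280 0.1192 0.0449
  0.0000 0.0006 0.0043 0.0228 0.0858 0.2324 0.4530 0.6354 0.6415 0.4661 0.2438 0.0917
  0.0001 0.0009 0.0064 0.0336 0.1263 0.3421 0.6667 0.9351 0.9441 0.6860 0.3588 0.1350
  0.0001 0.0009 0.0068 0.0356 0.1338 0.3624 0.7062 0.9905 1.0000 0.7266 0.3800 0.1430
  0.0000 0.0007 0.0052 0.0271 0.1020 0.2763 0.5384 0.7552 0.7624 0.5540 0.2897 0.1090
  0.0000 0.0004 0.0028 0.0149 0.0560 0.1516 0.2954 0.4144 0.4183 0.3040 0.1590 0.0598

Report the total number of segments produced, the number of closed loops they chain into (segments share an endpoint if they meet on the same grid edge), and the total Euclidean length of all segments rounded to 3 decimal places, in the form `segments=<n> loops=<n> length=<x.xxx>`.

segments=8 loops=1 length=8.112

cell (1,6): code 0100 → (1.469,7.000)–(2.000,6.407)
cell (1,7): code 1100 → (1.444,8.000)–(1.469,7.000)
cell (1,8): code 1000 → (2.000,8.651)–(1.444,8.000)
cell (2,6): code 0110 → (2.000,6.407)–(3.000,6.246)
cell (2,8): code 1001 → (3.000,8.819)–(2.000,8.651)
cell (3,6): code 0010 → (3.000,6.246)–(3.912,7.000)
cell (3,7): code 0011 → (3.912,7.000)–(3.943,8.000)
cell (3,8): code 0001 → (3.943,8.000)–(3.000,8.819)
total: 8 segments, chained into 1 closed loop(s), length Σ = 8.111920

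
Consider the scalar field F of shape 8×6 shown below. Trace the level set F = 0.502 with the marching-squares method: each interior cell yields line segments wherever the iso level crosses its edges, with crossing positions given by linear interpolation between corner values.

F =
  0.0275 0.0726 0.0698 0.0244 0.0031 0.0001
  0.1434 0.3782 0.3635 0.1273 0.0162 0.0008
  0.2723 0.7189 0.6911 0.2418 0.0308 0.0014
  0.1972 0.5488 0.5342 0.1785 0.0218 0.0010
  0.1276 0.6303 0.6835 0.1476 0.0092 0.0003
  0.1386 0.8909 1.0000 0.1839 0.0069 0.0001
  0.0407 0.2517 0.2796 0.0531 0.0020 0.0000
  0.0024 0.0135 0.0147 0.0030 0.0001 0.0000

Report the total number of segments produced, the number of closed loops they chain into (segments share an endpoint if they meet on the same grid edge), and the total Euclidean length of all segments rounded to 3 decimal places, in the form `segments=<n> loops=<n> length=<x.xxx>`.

cell (1,0): code 0100 → (1.363,1.000)–(2.000,0.514)
cell (1,1): code 1100 → (1.423,2.000)–(1.363,1.000)
cell (1,2): code 1000 → (2.000,2.421)–(1.423,2.000)
cell (2,0): code 0110 → (2.000,0.514)–(3.000,0.867)
cell (2,2): code 1001 → (3.000,2.091)–(2.000,2.421)
cell (3,0): code 0110 → (3.000,0.867)–(4.000,0.745)
cell (3,2): code 1001 → (4.000,2.339)–(3.000,2.091)
cell (4,0): code 0110 → (4.000,0.745)–(5.000,0.483)
cell (4,2): code 1001 → (5.000,2.610)–(4.000,2.339)
cell (5,0): code 0010 → (5.000,0.483)–(5.608,1.000)
cell (5,1): code 0011 → (5.608,1.000)–(5.691,2.000)
cell (5,2): code 0001 → (5.691,2.000)–(5.000,2.610)
total: 12 segments, chained into 1 closed loop(s), length Σ = 11.461895

segments=12 loops=1 length=11.462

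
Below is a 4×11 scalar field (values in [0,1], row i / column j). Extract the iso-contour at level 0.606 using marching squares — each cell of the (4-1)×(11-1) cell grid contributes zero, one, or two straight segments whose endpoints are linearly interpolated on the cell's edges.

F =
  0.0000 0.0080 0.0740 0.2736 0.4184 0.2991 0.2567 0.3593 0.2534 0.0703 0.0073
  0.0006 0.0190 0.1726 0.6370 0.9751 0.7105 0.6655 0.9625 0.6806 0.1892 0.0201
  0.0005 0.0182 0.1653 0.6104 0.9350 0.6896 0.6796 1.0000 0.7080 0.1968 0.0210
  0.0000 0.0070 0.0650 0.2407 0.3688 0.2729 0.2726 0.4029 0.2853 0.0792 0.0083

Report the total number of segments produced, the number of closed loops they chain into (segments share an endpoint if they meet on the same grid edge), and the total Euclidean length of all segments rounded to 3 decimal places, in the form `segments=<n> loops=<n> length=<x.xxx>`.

segments=16 loops=1 length=13.504

cell (0,2): code 0100 → (0.915,3.000)–(1.000,2.933)
cell (0,3): code 1100 → (0.337,4.000)–(0.915,3.000)
cell (0,4): code 1100 → (0.746,5.000)–(0.337,4.000)
cell (0,5): code 1100 → (0.854,6.000)–(0.746,5.000)
cell (0,6): code 1100 → (0.409,7.000)–(0.854,6.000)
cell (0,7): code 1100 → (0.825,8.000)–(0.409,7.000)
cell (0,8): code 1000 → (1.000,8.152)–(0.825,8.000)
cell (1,2): code 0110 → (1.000,2.933)–(2.000,2.990)
cell (1,8): code 1001 → (2.000,8.200)–(1.000,8.152)
cell (2,2): code 0010 → (2.000,2.990)–(2.012,3.000)
cell (2,3): code 0011 → (2.012,3.000)–(2.581,4.000)
cell (2,4): code 0011 → (2.581,4.000)–(2.201,5.000)
cell (2,5): code 0011 → (2.201,5.000)–(2.181,6.000)
cell (2,6): code 0011 → (2.181,6.000)–(2.660,7.000)
cell (2,7): code 0011 → (2.660,7.000)–(2.241,8.000)
cell (2,8): code 0001 → (2.241,8.000)–(2.000,8.200)
total: 16 segments, chained into 1 closed loop(s), length Σ = 13.503780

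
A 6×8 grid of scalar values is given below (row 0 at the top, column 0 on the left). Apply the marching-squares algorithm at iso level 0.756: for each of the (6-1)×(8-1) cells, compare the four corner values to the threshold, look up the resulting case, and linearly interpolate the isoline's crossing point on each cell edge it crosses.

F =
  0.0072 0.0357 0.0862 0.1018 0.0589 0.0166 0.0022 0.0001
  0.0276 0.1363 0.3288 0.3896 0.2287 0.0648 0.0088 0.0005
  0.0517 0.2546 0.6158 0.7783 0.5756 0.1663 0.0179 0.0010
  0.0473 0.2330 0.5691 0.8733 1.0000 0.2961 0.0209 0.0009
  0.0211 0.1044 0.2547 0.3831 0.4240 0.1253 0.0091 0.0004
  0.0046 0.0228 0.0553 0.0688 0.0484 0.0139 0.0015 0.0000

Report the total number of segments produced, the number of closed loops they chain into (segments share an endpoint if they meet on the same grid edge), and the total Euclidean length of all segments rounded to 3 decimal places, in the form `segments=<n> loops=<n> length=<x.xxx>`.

cell (1,2): code 0100 → (1.943,3.000)–(2.000,2.863)
cell (1,3): code 1000 → (2.000,3.110)–(1.943,3.000)
cell (2,2): code 0110 → (2.000,2.863)–(3.000,2.614)
cell (2,3): code 1101 → (2.425,4.000)–(2.000,3.110)
cell (2,4): code 1000 → (3.000,4.347)–(2.425,4.000)
cell (3,2): code 0010 → (3.000,2.614)–(3.239,3.000)
cell (3,3): code 0011 → (3.239,3.000)–(3.424,4.000)
cell (3,4): code 0001 → (3.424,4.000)–(3.000,4.347)
total: 8 segments, chained into 1 closed loop(s), length Σ = 4.978851

segments=8 loops=1 length=4.979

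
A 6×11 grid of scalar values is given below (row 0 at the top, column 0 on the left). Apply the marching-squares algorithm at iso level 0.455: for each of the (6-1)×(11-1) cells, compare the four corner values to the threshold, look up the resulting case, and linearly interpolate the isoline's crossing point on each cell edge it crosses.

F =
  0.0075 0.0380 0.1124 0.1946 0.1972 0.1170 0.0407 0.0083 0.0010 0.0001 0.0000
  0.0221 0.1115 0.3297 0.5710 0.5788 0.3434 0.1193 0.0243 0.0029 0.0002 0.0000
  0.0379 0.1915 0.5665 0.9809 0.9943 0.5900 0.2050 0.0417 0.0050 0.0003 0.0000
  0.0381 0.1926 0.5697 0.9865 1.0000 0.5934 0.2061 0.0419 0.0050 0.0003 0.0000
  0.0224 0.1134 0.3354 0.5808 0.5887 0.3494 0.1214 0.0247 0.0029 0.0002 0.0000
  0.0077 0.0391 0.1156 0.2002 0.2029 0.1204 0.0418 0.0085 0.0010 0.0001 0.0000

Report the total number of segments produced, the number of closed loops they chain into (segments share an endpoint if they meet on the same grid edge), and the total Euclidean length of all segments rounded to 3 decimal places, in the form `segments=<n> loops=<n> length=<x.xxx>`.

segments=16 loops=1 length=11.631

cell (0,2): code 0100 → (0.692,3.000)–(1.000,2.519)
cell (0,3): code 1100 → (0.676,4.000)–(0.692,3.000)
cell (0,4): code 1000 → (1.000,4.526)–(0.676,4.000)
cell (1,1): code 0100 → (1.529,2.000)–(2.000,1.703)
cell (1,2): code 1110 → (1.000,2.519)–(1.529,2.000)
cell (1,4): code 1101 → (1.453,5.000)–(1.000,4.526)
cell (1,5): code 1000 → (2.000,5.351)–(1.453,5.000)
cell (2,1): code 0110 → (2.000,1.703)–(3.000,1.696)
cell (2,5): code 1001 → (3.000,5.357)–(2.000,5.351)
cell (3,1): code 0010 → (3.000,1.696)–(3.490,2.000)
cell (3,2): code 0111 → (3.490,2.000)–(4.000,2.487)
cell (3,4): code 1011 → (4.000,4.559)–(3.567,5.000)
cell (3,5): code 0001 → (3.567,5.000)–(3.000,5.357)
cell (4,2): code 0010 → (4.000,2.487)–(4.331,3.000)
cell (4,3): code 0011 → (4.331,3.000)–(4.347,4.000)
cell (4,4): code 0001 → (4.347,4.000)–(4.000,4.559)
total: 16 segments, chained into 1 closed loop(s), length Σ = 11.631046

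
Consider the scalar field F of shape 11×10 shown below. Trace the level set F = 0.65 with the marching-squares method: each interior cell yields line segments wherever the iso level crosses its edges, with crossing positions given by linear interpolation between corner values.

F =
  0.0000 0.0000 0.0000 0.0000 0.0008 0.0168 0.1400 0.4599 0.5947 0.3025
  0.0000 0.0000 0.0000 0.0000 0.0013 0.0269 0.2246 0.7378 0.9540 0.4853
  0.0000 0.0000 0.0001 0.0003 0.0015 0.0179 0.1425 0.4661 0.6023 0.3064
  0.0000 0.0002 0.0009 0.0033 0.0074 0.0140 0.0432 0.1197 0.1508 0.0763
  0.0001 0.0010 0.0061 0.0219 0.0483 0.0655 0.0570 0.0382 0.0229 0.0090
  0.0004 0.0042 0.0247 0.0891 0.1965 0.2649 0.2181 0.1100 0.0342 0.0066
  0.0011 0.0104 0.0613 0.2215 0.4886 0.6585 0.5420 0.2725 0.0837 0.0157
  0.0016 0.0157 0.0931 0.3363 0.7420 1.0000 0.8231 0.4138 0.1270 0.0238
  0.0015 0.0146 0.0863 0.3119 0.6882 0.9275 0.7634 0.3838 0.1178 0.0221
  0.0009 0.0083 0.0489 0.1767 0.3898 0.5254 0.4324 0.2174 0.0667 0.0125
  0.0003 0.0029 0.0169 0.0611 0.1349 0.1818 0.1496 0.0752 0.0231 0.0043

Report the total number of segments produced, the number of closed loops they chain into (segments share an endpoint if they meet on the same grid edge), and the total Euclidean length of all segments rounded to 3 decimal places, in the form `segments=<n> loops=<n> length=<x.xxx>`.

segments=18 loops=2 length=13.433

cell (0,6): code 0100 → (0.684,7.000)–(1.000,6.829)
cell (0,7): code 1100 → (0.154,8.000)–(0.684,7.000)
cell (0,8): code 1000 → (1.000,8.649)–(0.154,8.000)
cell (1,6): code 0010 → (1.000,6.829)–(1.323,7.000)
cell (1,7): code 0011 → (1.323,7.000)–(1.864,8.000)
cell (1,8): code 0001 → (1.864,8.000)–(1.000,8.649)
cell (5,4): code 0100 → (5.978,5.000)–(6.000,4.950)
cell (5,5): code 1000 → (6.000,5.073)–(5.978,5.000)
cell (6,3): code 0100 → (6.637,4.000)–(7.000,3.773)
cell (6,4): code 1110 → (6.000,4.950)–(6.637,4.000)
cell (6,5): code 1101 → (6.384,6.000)–(6.000,5.073)
cell (6,6): code 1000 → (7.000,6.423)–(6.384,6.000)
cell (7,3): code 0110 → (7.000,3.773)–(8.000,3.898)
cell (7,6): code 1001 → (8.000,6.299)–(7.000,6.423)
cell (8,3): code 0010 → (8.000,3.898)–(8.128,4.000)
cell (8,4): code 0011 → (8.128,4.000)–(8.690,5.000)
cell (8,5): code 0011 → (8.690,5.000)–(8.343,6.000)
cell (8,6): code 0001 → (8.343,6.000)–(8.000,6.299)
total: 18 segments, chained into 2 closed loop(s), length Σ = 13.432759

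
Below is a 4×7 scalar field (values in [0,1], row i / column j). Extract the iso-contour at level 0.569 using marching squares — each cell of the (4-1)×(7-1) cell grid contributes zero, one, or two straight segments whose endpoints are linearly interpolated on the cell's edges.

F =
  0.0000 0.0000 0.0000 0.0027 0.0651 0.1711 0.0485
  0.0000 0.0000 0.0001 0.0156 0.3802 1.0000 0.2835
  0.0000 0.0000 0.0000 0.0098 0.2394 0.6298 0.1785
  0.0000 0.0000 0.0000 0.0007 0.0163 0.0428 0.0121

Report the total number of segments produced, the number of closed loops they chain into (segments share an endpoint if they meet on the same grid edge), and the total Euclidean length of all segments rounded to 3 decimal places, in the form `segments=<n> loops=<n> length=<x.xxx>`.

segments=6 loops=1 length=4.260

cell (0,4): code 0100 → (0.480,5.000)–(1.000,4.305)
cell (0,5): code 1000 → (1.000,5.602)–(0.480,5.000)
cell (1,4): code 0110 → (1.000,4.305)–(2.000,4.844)
cell (1,5): code 1001 → (2.000,5.135)–(1.000,5.602)
cell (2,4): code 0010 → (2.000,4.844)–(2.104,5.000)
cell (2,5): code 0001 → (2.104,5.000)–(2.000,5.135)
total: 6 segments, chained into 1 closed loop(s), length Σ = 4.260288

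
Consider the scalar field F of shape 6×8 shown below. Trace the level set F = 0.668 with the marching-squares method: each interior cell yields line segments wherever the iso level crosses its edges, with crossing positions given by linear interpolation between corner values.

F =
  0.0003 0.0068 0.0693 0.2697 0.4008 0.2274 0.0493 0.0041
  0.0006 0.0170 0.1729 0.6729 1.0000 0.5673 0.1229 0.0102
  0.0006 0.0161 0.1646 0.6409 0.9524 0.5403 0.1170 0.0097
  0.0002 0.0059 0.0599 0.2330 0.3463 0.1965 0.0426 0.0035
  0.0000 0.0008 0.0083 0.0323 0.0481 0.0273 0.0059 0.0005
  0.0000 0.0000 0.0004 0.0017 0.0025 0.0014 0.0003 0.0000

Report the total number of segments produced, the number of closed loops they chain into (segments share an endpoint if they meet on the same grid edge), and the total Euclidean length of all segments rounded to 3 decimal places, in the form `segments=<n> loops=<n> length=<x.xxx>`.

cell (0,2): code 0100 → (0.988,3.000)–(1.000,2.990)
cell (0,3): code 1100 → (0.446,4.000)–(0.988,3.000)
cell (0,4): code 1000 → (1.000,4.767)–(0.446,4.000)
cell (1,2): code 0010 → (1.000,2.990)–(1.153,3.000)
cell (1,3): code 0111 → (1.153,3.000)–(2.000,3.087)
cell (1,4): code 1001 → (2.000,4.690)–(1.000,4.767)
cell (2,3): code 0010 → (2.000,3.087)–(2.469,4.000)
cell (2,4): code 0001 → (2.469,4.000)–(2.000,4.690)
total: 8 segments, chained into 1 closed loop(s), length Σ = 5.968227

segments=8 loops=1 length=5.968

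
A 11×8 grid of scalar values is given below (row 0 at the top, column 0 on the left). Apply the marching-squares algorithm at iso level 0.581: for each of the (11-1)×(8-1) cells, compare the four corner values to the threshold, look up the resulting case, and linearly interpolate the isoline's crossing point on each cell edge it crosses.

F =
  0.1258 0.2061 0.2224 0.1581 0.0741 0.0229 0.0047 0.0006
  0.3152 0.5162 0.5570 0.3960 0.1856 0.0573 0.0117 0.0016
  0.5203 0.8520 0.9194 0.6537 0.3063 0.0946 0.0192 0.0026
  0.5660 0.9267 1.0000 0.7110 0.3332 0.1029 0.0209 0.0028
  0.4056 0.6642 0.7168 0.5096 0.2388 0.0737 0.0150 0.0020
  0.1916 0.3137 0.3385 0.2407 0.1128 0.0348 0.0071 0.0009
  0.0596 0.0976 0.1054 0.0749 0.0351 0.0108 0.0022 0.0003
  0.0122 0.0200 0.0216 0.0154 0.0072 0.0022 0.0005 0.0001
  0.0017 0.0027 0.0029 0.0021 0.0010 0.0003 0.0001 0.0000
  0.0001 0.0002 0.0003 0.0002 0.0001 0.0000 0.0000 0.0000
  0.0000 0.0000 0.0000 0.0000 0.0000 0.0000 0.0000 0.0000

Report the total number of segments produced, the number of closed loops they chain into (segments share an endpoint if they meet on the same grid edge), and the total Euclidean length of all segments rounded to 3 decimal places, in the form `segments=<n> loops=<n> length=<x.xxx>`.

segments=12 loops=1 length=10.286

cell (1,0): code 0100 → (1.193,1.000)–(2.000,0.183)
cell (1,1): code 1100 → (1.066,2.000)–(1.193,1.000)
cell (1,2): code 1100 → (1.718,3.000)–(1.066,2.000)
cell (1,3): code 1000 → (2.000,3.209)–(1.718,3.000)
cell (2,0): code 0110 → (2.000,0.183)–(3.000,0.042)
cell (2,3): code 1001 → (3.000,3.344)–(2.000,3.209)
cell (3,0): code 0110 → (3.000,0.042)–(4.000,0.678)
cell (3,2): code 1011 → (4.000,2.655)–(3.645,3.000)
cell (3,3): code 0001 → (3.645,3.000)–(3.000,3.344)
cell (4,0): code 0010 → (4.000,0.678)–(4.237,1.000)
cell (4,1): code 0011 → (4.237,1.000)–(4.359,2.000)
cell (4,2): code 0001 → (4.359,2.000)–(4.000,2.655)
total: 12 segments, chained into 1 closed loop(s), length Σ = 10.286044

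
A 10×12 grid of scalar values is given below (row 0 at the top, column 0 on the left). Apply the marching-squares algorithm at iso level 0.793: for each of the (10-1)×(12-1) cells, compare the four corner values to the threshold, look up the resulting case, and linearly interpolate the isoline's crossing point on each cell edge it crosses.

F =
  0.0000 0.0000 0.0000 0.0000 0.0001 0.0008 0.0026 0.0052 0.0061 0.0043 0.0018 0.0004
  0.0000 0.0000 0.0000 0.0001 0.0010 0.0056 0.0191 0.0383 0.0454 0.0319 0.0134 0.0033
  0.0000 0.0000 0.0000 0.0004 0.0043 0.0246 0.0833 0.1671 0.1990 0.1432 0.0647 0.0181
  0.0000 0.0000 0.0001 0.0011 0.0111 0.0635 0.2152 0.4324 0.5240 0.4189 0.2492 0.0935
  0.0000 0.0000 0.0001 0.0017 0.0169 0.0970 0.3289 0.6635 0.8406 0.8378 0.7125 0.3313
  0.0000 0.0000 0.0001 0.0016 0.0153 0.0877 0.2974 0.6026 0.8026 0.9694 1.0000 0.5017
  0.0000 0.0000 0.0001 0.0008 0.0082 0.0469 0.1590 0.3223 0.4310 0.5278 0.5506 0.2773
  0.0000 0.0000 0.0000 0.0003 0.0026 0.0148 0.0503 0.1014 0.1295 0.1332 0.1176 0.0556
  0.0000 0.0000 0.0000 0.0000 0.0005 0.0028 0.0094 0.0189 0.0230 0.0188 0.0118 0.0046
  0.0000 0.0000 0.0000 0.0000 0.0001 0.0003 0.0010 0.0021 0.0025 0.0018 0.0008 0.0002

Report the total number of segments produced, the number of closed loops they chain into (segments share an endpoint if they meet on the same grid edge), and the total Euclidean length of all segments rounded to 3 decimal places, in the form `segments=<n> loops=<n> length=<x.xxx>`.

cell (3,7): code 0100 → (3.850,8.000)–(4.000,7.731)
cell (3,8): code 1100 → (3.893,9.000)–(3.850,8.000)
cell (3,9): code 1000 → (4.000,9.358)–(3.893,9.000)
cell (4,7): code 0110 → (4.000,7.731)–(5.000,7.952)
cell (4,9): code 1101 → (4.280,10.000)–(4.000,9.358)
cell (4,10): code 1000 → (5.000,10.415)–(4.280,10.000)
cell (5,7): code 0010 → (5.000,7.952)–(5.026,8.000)
cell (5,8): code 0011 → (5.026,8.000)–(5.399,9.000)
cell (5,9): code 0011 → (5.399,9.000)–(5.461,10.000)
cell (5,10): code 0001 → (5.461,10.000)–(5.000,10.415)
total: 10 segments, chained into 1 closed loop(s), length Σ = 6.982416

segments=10 loops=1 length=6.982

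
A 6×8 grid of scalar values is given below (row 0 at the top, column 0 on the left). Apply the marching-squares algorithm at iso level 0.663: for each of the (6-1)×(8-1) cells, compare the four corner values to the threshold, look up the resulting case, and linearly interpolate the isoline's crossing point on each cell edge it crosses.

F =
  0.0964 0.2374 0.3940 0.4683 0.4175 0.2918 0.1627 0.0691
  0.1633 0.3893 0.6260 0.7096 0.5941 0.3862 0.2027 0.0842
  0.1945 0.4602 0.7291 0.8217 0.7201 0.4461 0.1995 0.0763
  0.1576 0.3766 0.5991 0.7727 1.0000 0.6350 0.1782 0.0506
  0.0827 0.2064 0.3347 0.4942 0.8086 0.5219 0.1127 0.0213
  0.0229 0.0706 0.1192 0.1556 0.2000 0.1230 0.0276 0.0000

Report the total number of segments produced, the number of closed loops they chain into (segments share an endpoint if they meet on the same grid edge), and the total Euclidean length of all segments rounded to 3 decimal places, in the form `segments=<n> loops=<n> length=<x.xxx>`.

segments=14 loops=1 length=9.730

cell (0,2): code 0100 → (0.807,3.000)–(1.000,2.443)
cell (0,3): code 1000 → (1.000,3.403)–(0.807,3.000)
cell (1,1): code 0100 → (1.359,2.000)–(2.000,1.754)
cell (1,2): code 1110 → (1.000,2.443)–(1.359,2.000)
cell (1,3): code 1101 → (1.547,4.000)–(1.000,3.403)
cell (1,4): code 1000 → (2.000,4.208)–(1.547,4.000)
cell (2,1): code 0010 → (2.000,1.754)–(2.508,2.000)
cell (2,2): code 0111 → (2.508,2.000)–(3.000,2.368)
cell (2,4): code 1001 → (3.000,4.923)–(2.000,4.208)
cell (3,2): code 0010 → (3.000,2.368)–(3.394,3.000)
cell (3,3): code 0111 → (3.394,3.000)–(4.000,3.537)
cell (3,4): code 1001 → (4.000,4.508)–(3.000,4.923)
cell (4,3): code 0010 → (4.000,3.537)–(4.239,4.000)
cell (4,4): code 0001 → (4.239,4.000)–(4.000,4.508)
total: 14 segments, chained into 1 closed loop(s), length Σ = 9.729616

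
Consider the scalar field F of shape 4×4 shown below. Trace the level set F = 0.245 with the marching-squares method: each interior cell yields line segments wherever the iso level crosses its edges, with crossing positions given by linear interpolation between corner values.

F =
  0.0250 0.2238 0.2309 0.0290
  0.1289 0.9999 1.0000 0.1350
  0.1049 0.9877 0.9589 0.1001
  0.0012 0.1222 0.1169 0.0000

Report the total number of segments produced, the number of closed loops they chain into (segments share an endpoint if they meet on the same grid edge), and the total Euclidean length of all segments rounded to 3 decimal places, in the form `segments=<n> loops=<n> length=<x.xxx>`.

segments=8 loops=1 length=9.007

cell (0,0): code 0100 → (0.027,1.000)–(1.000,0.133)
cell (0,1): code 1100 → (0.018,2.000)–(0.027,1.000)
cell (0,2): code 1000 → (1.000,2.873)–(0.018,2.000)
cell (1,0): code 0110 → (1.000,0.133)–(2.000,0.159)
cell (1,2): code 1001 → (2.000,2.831)–(1.000,2.873)
cell (2,0): code 0010 → (2.000,0.159)–(2.858,1.000)
cell (2,1): code 0011 → (2.858,1.000)–(2.848,2.000)
cell (2,2): code 0001 → (2.848,2.000)–(2.000,2.831)
total: 8 segments, chained into 1 closed loop(s), length Σ = 9.006782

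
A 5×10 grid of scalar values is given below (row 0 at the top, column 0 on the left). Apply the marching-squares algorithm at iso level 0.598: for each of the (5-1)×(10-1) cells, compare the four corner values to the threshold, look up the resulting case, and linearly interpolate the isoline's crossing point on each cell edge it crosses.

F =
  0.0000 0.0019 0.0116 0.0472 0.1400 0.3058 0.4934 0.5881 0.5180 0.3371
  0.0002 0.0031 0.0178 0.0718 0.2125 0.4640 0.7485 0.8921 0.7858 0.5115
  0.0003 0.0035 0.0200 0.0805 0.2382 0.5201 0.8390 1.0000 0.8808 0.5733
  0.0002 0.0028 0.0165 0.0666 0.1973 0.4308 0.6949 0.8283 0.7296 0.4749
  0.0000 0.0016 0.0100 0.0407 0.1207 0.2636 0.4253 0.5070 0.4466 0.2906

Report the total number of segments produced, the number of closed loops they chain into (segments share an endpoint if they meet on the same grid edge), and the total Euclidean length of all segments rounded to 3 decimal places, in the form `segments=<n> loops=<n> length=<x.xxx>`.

cell (0,5): code 0100 → (0.410,6.000)–(1.000,5.471)
cell (0,6): code 1100 → (0.033,7.000)–(0.410,6.000)
cell (0,7): code 1100 → (0.299,8.000)–(0.033,7.000)
cell (0,8): code 1000 → (1.000,8.685)–(0.299,8.000)
cell (1,5): code 0110 → (1.000,5.471)–(2.000,5.244)
cell (1,8): code 1001 → (2.000,8.920)–(1.000,8.685)
cell (2,5): code 0110 → (2.000,5.244)–(3.000,5.633)
cell (2,8): code 1001 → (3.000,8.517)–(2.000,8.920)
cell (3,5): code 0010 → (3.000,5.633)–(3.359,6.000)
cell (3,6): code 0011 → (3.359,6.000)–(3.717,7.000)
cell (3,7): code 0011 → (3.717,7.000)–(3.465,8.000)
cell (3,8): code 0001 → (3.465,8.000)–(3.000,8.517)
total: 12 segments, chained into 1 closed loop(s), length Σ = 11.381740

segments=12 loops=1 length=11.382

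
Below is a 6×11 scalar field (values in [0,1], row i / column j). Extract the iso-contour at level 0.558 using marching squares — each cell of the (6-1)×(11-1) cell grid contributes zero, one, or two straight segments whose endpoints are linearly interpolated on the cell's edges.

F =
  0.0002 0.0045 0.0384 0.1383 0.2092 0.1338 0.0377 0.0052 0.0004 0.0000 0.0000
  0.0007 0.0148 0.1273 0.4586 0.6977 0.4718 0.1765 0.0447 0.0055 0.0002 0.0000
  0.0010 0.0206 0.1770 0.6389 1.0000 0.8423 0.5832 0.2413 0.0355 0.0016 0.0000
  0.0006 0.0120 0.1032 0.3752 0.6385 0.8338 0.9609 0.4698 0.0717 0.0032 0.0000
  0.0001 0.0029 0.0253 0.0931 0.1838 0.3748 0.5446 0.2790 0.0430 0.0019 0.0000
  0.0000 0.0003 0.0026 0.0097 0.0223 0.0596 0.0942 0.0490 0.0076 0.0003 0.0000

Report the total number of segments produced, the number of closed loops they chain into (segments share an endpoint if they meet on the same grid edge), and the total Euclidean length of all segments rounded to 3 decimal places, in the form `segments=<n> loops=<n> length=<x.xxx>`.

cell (0,3): code 0100 → (0.714,4.000)–(1.000,3.416)
cell (0,4): code 1000 → (1.000,4.618)–(0.714,4.000)
cell (1,2): code 0100 → (1.551,3.000)–(2.000,2.825)
cell (1,3): code 1110 → (1.000,3.416)–(1.551,3.000)
cell (1,4): code 1101 → (1.233,5.000)–(1.000,4.618)
cell (1,5): code 1100 → (1.938,6.000)–(1.233,5.000)
cell (1,6): code 1000 → (2.000,6.074)–(1.938,6.000)
cell (2,2): code 0010 → (2.000,2.825)–(2.307,3.000)
cell (2,3): code 0111 → (2.307,3.000)–(3.000,3.694)
cell (2,6): code 1001 → (3.000,6.820)–(2.000,6.074)
cell (3,3): code 0010 → (3.000,3.694)–(3.177,4.000)
cell (3,4): code 0011 → (3.177,4.000)–(3.601,5.000)
cell (3,5): code 0011 → (3.601,5.000)–(3.968,6.000)
cell (3,6): code 0001 → (3.968,6.000)–(3.000,6.820)
total: 14 segments, chained into 1 closed loop(s), length Σ = 10.626680

segments=14 loops=1 length=10.627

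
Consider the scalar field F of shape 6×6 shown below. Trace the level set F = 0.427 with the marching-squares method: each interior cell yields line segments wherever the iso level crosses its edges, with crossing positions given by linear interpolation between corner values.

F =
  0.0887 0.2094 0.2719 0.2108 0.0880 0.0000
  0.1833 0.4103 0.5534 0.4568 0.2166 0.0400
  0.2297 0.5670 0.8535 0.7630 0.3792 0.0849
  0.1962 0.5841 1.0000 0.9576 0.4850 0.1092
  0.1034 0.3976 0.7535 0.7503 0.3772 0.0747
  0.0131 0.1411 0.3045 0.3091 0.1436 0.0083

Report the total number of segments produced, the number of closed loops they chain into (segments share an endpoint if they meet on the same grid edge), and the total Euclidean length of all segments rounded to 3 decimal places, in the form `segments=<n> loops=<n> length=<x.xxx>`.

cell (0,1): code 0100 → (0.551,2.000)–(1.000,1.117)
cell (0,2): code 1100 → (0.879,3.000)–(0.551,2.000)
cell (0,3): code 1000 → (1.000,3.124)–(0.879,3.000)
cell (1,0): code 0100 → (1.107,1.000)–(2.000,0.585)
cell (1,1): code 1110 → (1.000,1.117)–(1.107,1.000)
cell (1,3): code 1001 → (2.000,3.875)–(1.000,3.124)
cell (2,0): code 0110 → (2.000,0.585)–(3.000,0.595)
cell (2,3): code 1101 → (2.452,4.000)–(2.000,3.875)
cell (2,4): code 1000 → (3.000,4.154)–(2.452,4.000)
cell (3,0): code 0010 → (3.000,0.595)–(3.842,1.000)
cell (3,1): code 0111 → (3.842,1.000)–(4.000,1.083)
cell (3,3): code 1011 → (4.000,3.867)–(3.538,4.000)
cell (3,4): code 0001 → (3.538,4.000)–(3.000,4.154)
cell (4,1): code 0010 → (4.000,1.083)–(4.727,2.000)
cell (4,2): code 0011 → (4.727,2.000)–(4.733,3.000)
cell (4,3): code 0001 → (4.733,3.000)–(4.000,3.867)
total: 16 segments, chained into 1 closed loop(s), length Σ = 12.107585

segments=16 loops=1 length=12.108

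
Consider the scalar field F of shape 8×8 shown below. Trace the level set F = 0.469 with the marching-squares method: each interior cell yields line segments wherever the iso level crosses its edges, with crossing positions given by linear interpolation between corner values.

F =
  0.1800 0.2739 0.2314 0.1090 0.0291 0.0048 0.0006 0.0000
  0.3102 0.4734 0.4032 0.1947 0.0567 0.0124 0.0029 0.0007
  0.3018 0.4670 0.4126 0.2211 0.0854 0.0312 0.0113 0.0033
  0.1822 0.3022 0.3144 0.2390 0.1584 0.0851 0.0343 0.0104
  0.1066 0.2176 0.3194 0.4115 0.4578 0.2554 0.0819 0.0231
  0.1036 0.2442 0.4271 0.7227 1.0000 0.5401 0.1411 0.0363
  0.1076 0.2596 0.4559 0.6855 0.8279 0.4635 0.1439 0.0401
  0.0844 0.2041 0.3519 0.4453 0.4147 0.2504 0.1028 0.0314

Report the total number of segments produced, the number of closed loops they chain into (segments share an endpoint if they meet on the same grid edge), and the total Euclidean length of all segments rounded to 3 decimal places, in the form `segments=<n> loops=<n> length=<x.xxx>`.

cell (0,0): code 0100 → (0.978,1.000)–(1.000,0.973)
cell (0,1): code 1000 → (1.000,1.063)–(0.978,1.000)
cell (1,0): code 0010 → (1.000,0.973)–(1.688,1.000)
cell (1,1): code 0001 → (1.688,1.000)–(1.000,1.063)
cell (4,2): code 0100 → (4.185,3.000)–(5.000,2.142)
cell (4,3): code 1100 → (4.021,4.000)–(4.185,3.000)
cell (4,4): code 1100 → (4.750,5.000)–(4.021,4.000)
cell (4,5): code 1000 → (5.000,5.178)–(4.750,5.000)
cell (5,2): code 0110 → (5.000,2.142)–(6.000,2.057)
cell (5,4): code 1011 → (6.000,4.985)–(5.928,5.000)
cell (5,5): code 0001 → (5.928,5.000)–(5.000,5.178)
cell (6,2): code 0010 → (6.000,2.057)–(6.901,3.000)
cell (6,3): code 0011 → (6.901,3.000)–(6.869,4.000)
cell (6,4): code 0001 → (6.869,4.000)–(6.000,4.985)
total: 14 segments, chained into 2 closed loop(s), length Σ = 10.861687

segments=14 loops=2 length=10.862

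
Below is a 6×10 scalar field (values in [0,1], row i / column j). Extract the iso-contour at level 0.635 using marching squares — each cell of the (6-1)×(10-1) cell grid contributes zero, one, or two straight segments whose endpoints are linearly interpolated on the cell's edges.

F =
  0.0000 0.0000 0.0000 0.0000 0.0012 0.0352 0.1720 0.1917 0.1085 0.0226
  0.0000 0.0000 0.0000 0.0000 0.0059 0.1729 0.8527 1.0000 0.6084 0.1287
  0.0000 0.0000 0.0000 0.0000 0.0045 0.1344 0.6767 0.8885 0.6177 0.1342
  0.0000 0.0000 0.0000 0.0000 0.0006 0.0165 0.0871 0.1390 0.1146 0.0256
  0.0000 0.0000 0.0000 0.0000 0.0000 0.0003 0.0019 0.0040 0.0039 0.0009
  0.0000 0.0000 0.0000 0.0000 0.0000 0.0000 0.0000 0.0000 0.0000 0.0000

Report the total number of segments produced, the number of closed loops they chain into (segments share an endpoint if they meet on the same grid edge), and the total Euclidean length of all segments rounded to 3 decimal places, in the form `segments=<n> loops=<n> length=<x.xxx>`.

segments=8 loops=1 length=6.661

cell (0,5): code 0100 → (0.680,6.000)–(1.000,5.680)
cell (0,6): code 1100 → (0.548,7.000)–(0.680,6.000)
cell (0,7): code 1000 → (1.000,7.932)–(0.548,7.000)
cell (1,5): code 0110 → (1.000,5.680)–(2.000,5.923)
cell (1,7): code 1001 → (2.000,7.936)–(1.000,7.932)
cell (2,5): code 0010 → (2.000,5.923)–(2.071,6.000)
cell (2,6): code 0011 → (2.071,6.000)–(2.338,7.000)
cell (2,7): code 0001 → (2.338,7.000)–(2.000,7.936)
total: 8 segments, chained into 1 closed loop(s), length Σ = 6.661099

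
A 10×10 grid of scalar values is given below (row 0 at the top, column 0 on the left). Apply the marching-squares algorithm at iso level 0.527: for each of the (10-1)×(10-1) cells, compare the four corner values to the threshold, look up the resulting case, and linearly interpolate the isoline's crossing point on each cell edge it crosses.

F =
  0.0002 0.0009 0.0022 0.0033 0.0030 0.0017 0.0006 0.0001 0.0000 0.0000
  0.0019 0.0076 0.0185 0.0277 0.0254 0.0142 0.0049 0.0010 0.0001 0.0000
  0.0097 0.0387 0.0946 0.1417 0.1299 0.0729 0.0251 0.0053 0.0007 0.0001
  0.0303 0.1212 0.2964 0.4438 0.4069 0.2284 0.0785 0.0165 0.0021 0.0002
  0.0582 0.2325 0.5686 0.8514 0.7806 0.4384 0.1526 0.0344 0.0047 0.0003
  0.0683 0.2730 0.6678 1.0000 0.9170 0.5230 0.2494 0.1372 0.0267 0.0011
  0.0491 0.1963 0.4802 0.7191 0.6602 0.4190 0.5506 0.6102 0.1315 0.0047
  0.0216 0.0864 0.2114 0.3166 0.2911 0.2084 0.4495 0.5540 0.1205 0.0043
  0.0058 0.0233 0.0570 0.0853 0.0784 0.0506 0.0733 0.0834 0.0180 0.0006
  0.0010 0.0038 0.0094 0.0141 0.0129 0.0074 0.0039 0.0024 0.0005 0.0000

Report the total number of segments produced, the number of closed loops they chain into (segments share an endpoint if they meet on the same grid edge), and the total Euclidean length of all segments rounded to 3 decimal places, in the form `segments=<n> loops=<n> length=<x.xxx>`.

cell (3,1): code 0100 → (3.847,2.000)–(4.000,1.876)
cell (3,2): code 1100 → (3.204,3.000)–(3.847,2.000)
cell (3,3): code 1100 → (3.321,4.000)–(3.204,3.000)
cell (3,4): code 1000 → (4.000,4.741)–(3.321,4.000)
cell (4,1): code 0110 → (4.000,1.876)–(5.000,1.643)
cell (4,4): code 1001 → (5.000,4.990)–(4.000,4.741)
cell (5,1): code 0010 → (5.000,1.643)–(5.751,2.000)
cell (5,2): code 0111 → (5.751,2.000)–(6.000,2.196)
cell (5,4): code 1001 → (6.000,4.552)–(5.000,4.990)
cell (5,5): code 0100 → (5.922,6.000)–(6.000,5.821)
cell (5,6): code 1100 → (5.824,7.000)–(5.922,6.000)
cell (5,7): code 1000 → (6.000,7.174)–(5.824,7.000)
cell (6,2): code 0010 → (6.000,2.196)–(6.477,3.000)
cell (6,3): code 0011 → (6.477,3.000)–(6.361,4.000)
cell (6,4): code 0001 → (6.361,4.000)–(6.000,4.552)
cell (6,5): code 0010 → (6.000,5.821)–(6.233,6.000)
cell (6,6): code 0111 → (6.233,6.000)–(7.000,6.742)
cell (6,7): code 1001 → (7.000,7.062)–(6.000,7.174)
cell (7,6): code 0010 → (7.000,6.742)–(7.057,7.000)
cell (7,7): code 0001 → (7.057,7.000)–(7.000,7.062)
total: 20 segments, chained into 2 closed loop(s), length Σ = 14.459983

segments=20 loops=2 length=14.460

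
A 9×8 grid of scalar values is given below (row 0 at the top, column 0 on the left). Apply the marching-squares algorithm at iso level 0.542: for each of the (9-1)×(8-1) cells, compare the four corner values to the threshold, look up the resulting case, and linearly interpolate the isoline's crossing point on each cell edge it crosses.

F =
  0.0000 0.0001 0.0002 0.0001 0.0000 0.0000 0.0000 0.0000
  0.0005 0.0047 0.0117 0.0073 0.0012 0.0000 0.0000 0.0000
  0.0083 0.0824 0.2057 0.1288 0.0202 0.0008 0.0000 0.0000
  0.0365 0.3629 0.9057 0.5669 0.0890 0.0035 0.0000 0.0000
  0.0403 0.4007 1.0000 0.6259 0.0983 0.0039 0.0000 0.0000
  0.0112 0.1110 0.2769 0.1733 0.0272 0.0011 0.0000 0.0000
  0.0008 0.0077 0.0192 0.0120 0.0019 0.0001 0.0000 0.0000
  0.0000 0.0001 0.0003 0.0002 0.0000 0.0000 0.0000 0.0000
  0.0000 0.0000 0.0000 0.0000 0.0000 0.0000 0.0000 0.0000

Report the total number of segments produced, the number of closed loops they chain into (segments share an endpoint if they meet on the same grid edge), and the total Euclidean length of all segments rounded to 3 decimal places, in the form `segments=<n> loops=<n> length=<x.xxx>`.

segments=8 loops=1 length=6.370

cell (2,1): code 0100 → (2.480,2.000)–(3.000,1.330)
cell (2,2): code 1100 → (2.943,3.000)–(2.480,2.000)
cell (2,3): code 1000 → (3.000,3.052)–(2.943,3.000)
cell (3,1): code 0110 → (3.000,1.330)–(4.000,1.236)
cell (3,3): code 1001 → (4.000,3.159)–(3.000,3.052)
cell (4,1): code 0010 → (4.000,1.236)–(4.633,2.000)
cell (4,2): code 0011 → (4.633,2.000)–(4.185,3.000)
cell (4,3): code 0001 → (4.185,3.000)–(4.000,3.159)
total: 8 segments, chained into 1 closed loop(s), length Σ = 6.369577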